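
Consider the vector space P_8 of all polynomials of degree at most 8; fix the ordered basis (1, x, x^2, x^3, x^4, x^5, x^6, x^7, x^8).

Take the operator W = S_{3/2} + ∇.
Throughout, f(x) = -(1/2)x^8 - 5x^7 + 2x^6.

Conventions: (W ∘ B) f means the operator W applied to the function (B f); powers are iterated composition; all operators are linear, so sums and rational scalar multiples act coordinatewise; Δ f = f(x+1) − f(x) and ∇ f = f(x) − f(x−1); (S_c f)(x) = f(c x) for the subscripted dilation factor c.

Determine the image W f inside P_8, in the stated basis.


S_{3/2} f = -(6561/512)x^8 - (10935/128)x^7 + (729/32)x^6
∇ f = -4x^7 - 21x^6 + 89x^5 - 170x^4 + 187x^3 - 121x^2 + 43x - 13/2
(S_{3/2} + ∇) f = -(6561/512)x^8 - (11447/128)x^7 + (57/32)x^6 + 89x^5 - 170x^4 + 187x^3 - 121x^2 + 43x - 13/2

the image equals g(x) = -(6561/512)x^8 - (11447/128)x^7 + (57/32)x^6 + 89x^5 - 170x^4 + 187x^3 - 121x^2 + 43x - 13/2


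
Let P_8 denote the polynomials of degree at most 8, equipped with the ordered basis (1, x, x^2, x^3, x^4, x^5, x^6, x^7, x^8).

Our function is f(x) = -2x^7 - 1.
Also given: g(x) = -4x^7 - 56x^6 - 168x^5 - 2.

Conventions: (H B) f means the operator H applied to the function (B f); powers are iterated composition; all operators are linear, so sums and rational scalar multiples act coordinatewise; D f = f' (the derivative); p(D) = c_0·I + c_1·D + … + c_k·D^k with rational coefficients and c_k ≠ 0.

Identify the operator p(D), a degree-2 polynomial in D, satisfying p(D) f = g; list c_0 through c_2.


D^0 f = -2x^7 - 1
D^1 f = -14x^6
D^2 f = -84x^5
matching coefficients of g against c_0 f + c_1 Df + … from the top degree down determines the c_i
solution: c_0 = 2, c_1 = 4, c_2 = 2

p(D) = 2·I + 4·D + 2·D^2, i.e. c_0 = 2, c_1 = 4, c_2 = 2


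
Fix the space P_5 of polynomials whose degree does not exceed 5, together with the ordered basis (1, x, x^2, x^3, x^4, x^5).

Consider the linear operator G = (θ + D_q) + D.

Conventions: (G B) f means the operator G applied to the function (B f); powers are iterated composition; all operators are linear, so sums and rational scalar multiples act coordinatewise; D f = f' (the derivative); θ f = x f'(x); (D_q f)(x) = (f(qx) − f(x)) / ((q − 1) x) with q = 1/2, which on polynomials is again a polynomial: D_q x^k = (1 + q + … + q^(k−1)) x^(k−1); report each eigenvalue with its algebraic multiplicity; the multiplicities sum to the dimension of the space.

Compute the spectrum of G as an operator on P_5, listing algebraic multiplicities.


λ = 0 (multiplicity 1), λ = 1 (multiplicity 1), λ = 2 (multiplicity 1), λ = 3 (multiplicity 1), λ = 4 (multiplicity 1), λ = 5 (multiplicity 1)

image of 1: 0
image of x: x + 2
image of x^2: 2x^2 + (7/2)x
image of x^3: 3x^3 + (19/4)x^2
image of x^4: 4x^4 + (47/8)x^3
image of x^5: 5x^5 + (111/16)x^4
the matrix is upper triangular; its diagonal is (0, 1, 2, 3, 4, 5)
for a triangular matrix the eigenvalues are the diagonal entries, with algebraic multiplicity their repetition count


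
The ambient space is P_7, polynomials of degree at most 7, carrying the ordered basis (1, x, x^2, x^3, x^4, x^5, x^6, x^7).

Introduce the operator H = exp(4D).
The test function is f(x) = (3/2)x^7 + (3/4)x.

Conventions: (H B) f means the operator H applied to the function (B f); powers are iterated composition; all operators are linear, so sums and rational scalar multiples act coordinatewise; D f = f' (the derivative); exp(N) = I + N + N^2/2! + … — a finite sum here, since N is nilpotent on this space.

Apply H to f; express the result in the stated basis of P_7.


order-1 term: 42x^6 + 3
order-2 term: 504x^5
order-3 term: 3360x^4
order-4 term: 13440x^3
order-5 term: 32256x^2
order-6 term: 43008x
order-7 term: 24576
the series for exp(4D) f terminates at order 7
exp(4D) f = (3/2)x^7 + 42x^6 + 504x^5 + 3360x^4 + 13440x^3 + 32256x^2 + (172035/4)x + 24579

g(x) = (3/2)x^7 + 42x^6 + 504x^5 + 3360x^4 + 13440x^3 + 32256x^2 + (172035/4)x + 24579


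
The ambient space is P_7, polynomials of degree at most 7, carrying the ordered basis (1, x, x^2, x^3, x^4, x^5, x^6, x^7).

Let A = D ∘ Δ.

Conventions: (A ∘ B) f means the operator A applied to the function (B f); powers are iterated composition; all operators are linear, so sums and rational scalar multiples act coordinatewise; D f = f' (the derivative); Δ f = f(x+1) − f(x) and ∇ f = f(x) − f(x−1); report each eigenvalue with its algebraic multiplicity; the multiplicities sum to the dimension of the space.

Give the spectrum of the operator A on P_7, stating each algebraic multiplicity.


λ = 0 (multiplicity 8)

image of 1: 0
image of x: 0
image of x^2: 2
image of x^3: 6x + 3
image of x^4: 12x^2 + 12x + 4
image of x^5: 20x^3 + 30x^2 + 20x + 5
image of x^6: 30x^4 + 60x^3 + 60x^2 + 30x + 6
image of x^7: 42x^5 + 105x^4 + 140x^3 + 105x^2 + 42x + 7
the matrix is upper triangular; its diagonal is (0, 0, 0, 0, 0, 0, 0, 0)
for a triangular matrix the eigenvalues are the diagonal entries, with algebraic multiplicity their repetition count


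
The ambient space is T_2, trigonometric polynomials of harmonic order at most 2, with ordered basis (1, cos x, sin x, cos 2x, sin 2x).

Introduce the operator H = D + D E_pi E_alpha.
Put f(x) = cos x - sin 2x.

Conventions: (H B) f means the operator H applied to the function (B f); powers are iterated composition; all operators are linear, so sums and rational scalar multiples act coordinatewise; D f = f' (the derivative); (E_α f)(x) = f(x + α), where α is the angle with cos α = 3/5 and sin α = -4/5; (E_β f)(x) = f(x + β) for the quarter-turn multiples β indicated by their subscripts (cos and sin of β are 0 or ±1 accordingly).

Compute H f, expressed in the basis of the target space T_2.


the image equals g(x) = -(4/5)cos x - (2/5)sin x - (36/25)cos 2x - (48/25)sin 2x

D f = -sin x - 2cos 2x
E_alpha f = (3/5)cos x + (4/5)sin x + (24/25)cos 2x + (7/25)sin 2x
E_pi E_alpha f = -(3/5)cos x - (4/5)sin x + (24/25)cos 2x + (7/25)sin 2x
D E_pi E_alpha f = -(4/5)cos x + (3/5)sin x + (14/25)cos 2x - (48/25)sin 2x
(D + D E_pi E_alpha) f = -(4/5)cos x - (2/5)sin x - (36/25)cos 2x - (48/25)sin 2x


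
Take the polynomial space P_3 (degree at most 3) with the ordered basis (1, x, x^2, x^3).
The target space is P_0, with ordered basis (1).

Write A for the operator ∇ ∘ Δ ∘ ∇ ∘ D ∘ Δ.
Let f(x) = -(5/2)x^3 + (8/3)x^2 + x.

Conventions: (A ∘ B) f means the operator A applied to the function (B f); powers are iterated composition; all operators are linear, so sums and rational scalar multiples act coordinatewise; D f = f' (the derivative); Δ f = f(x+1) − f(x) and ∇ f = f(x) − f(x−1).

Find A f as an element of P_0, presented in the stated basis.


Δ f = -(15/2)x^2 - (13/6)x + 7/6
D Δ f = -15x - 13/6
∇ D Δ f = -15
Δ ∇ D Δ f = 0
∇ Δ ∇ D Δ f = 0

the result is g(x) = 0


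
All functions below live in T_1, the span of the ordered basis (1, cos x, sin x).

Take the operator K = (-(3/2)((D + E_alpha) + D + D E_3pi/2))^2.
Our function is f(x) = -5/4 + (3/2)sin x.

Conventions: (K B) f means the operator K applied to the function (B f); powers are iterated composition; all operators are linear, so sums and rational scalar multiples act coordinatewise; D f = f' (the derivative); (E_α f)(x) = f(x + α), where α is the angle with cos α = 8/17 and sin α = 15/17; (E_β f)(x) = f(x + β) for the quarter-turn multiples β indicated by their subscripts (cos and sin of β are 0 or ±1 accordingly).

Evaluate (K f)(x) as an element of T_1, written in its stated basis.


g(x) = -45/16 + (33075/1156)cos x - (5994/289)sin x

D f = (3/2)cos x
E_alpha f = -5/4 + (45/34)cos x + (12/17)sin x
(D + E_alpha) f = -5/4 + (48/17)cos x + (12/17)sin x
D f = (3/2)cos x
E_3pi/2 f = -5/4 - (3/2)cos x
D E_3pi/2 f = (3/2)sin x
((D + E_alpha) + D + D E_3pi/2) f = -5/4 + (147/34)cos x + (75/34)sin x
(-(3/2)((D + E_alpha) + D + D E_3pi/2)) f = 15/8 - (441/68)cos x - (225/68)sin x
D (-(3/2)((D + E_alpha) + D + D E_3pi/2)) f = -(225/68)cos x + (441/68)sin x
E_alpha (-(3/2)((D + E_alpha) + D + D E_3pi/2)) f = 15/8 - (6903/1156)cos x + (4815/1156)sin x
(D + E_alpha) (-(3/2)((D + E_alpha) + D + D E_3pi/2)) f = 15/8 - (2682/289)cos x + (3078/289)sin x
D (-(3/2)((D + E_alpha) + D + D E_3pi/2)) f = -(225/68)cos x + (441/68)sin x
E_3pi/2 (-(3/2)((D + E_alpha) + D + D E_3pi/2)) f = 15/8 + (225/68)cos x - (441/68)sin x
D E_3pi/2 (-(3/2)((D + E_alpha) + D + D E_3pi/2)) f = -(441/68)cos x - (225/68)sin x
((D + E_alpha) + D + D E_3pi/2) (-(3/2)((D + E_alpha) + D + D E_3pi/2)) f = 15/8 - (11025/578)cos x + (3996/289)sin x
(-(3/2)((D + E_alpha) + D + D E_3pi/2)) (-(3/2)((D + E_alpha) + D + D E_3pi/2)) f = -45/16 + (33075/1156)cos x - (5994/289)sin x


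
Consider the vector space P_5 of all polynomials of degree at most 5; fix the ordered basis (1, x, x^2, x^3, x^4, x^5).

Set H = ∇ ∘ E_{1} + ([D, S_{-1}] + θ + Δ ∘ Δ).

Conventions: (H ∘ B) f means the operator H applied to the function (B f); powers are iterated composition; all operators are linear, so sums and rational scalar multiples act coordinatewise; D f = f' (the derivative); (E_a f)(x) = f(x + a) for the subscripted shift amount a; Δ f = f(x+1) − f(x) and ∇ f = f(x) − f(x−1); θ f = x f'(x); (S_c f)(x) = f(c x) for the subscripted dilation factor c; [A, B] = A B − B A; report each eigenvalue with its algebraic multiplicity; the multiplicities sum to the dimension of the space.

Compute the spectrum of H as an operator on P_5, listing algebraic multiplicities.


image of 1: 0
image of x: x - 1
image of x^2: 2x^2 + 6x + 3
image of x^3: 3x^3 - 3x^2 + 9x + 7
image of x^4: 4x^4 + 12x^3 + 18x^2 + 28x + 15
image of x^5: 5x^5 - 5x^4 + 30x^3 + 70x^2 + 75x + 31
the matrix is upper triangular; its diagonal is (0, 1, 2, 3, 4, 5)
for a triangular matrix the eigenvalues are the diagonal entries, with algebraic multiplicity their repetition count

λ = 0 (multiplicity 1), λ = 1 (multiplicity 1), λ = 2 (multiplicity 1), λ = 3 (multiplicity 1), λ = 4 (multiplicity 1), λ = 5 (multiplicity 1)


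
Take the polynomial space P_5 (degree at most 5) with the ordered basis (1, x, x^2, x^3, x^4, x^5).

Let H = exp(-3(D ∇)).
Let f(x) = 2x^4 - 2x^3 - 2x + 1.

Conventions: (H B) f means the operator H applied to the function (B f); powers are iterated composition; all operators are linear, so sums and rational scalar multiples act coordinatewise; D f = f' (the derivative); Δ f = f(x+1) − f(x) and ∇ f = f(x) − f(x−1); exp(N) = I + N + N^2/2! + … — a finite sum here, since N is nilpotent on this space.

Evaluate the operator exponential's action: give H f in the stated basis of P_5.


the result is g(x) = 2x^4 - 2x^3 - 72x^2 + 106x + 175

order-1 term: -72x^2 + 108x - 42
order-2 term: 216
the series for exp(-3(D ∇)) f terminates at order 2
exp(-3(D ∇)) f = 2x^4 - 2x^3 - 72x^2 + 106x + 175


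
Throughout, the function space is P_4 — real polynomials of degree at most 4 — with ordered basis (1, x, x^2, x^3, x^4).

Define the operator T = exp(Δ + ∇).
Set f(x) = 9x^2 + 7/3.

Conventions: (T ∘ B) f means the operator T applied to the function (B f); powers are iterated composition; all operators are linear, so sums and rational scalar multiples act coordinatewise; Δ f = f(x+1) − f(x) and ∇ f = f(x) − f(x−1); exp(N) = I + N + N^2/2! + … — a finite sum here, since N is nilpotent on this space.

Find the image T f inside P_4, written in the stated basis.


order-1 term: 36x
order-2 term: 36
the series for exp(Δ + ∇) f terminates at order 2
exp(Δ + ∇) f = 9x^2 + 36x + 115/3

the image equals g(x) = 9x^2 + 36x + 115/3


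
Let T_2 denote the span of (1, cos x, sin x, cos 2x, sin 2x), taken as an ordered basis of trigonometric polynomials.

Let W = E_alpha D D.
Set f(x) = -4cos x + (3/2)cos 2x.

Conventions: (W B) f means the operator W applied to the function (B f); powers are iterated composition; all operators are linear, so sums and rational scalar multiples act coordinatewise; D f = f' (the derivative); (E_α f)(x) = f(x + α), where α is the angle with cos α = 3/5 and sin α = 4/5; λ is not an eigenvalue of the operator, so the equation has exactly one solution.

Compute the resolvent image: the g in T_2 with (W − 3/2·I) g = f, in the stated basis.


write g with unknown coordinates in the stated basis and equate coefficients in (W − 3/2·I) g = f
solving from the highest basis element down gives g = (168/101)cos x + (64/101)sin x - (57/1489)cos 2x - (576/1489)sin 2x
check: W g = -(152/101)cos x + (96/101)sin x + (2148/1489)cos 2x - (864/1489)sin 2x
so W g − 3/2·g = -4cos x + (3/2)cos 2x = f ✓

the result is g(x) = (168/101)cos x + (64/101)sin x - (57/1489)cos 2x - (576/1489)sin 2x


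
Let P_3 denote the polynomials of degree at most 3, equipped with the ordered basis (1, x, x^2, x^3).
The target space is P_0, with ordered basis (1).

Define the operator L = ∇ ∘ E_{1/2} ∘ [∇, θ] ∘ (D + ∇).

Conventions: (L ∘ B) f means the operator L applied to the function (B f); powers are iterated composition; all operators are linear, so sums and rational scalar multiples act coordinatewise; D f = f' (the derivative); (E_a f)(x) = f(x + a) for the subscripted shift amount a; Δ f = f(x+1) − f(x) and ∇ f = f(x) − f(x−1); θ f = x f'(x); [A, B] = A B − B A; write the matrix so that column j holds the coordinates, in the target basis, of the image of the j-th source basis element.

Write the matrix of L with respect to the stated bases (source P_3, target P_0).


image of 1: 0
image of x: 0
image of x^2: 0
image of x^3: 12
each image's coordinates form column j of the matrix

the matrix is [[0, 0, 0, 12]] (rows listed top to bottom)


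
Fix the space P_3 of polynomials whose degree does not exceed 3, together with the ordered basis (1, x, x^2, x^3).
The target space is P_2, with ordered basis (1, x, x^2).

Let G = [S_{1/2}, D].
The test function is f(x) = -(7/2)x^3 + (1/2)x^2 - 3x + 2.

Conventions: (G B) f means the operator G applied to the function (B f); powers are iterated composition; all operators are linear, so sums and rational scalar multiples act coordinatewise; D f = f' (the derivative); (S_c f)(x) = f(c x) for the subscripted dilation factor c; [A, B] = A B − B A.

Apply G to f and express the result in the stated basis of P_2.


D f = -(21/2)x^2 + x - 3
S_{1/2} D f = -(21/8)x^2 + (1/2)x - 3
S_{1/2} f = -(7/16)x^3 + (1/8)x^2 - (3/2)x + 2
D S_{1/2} f = -(21/16)x^2 + (1/4)x - 3/2
[S_{1/2}, D] f = -(21/16)x^2 + (1/4)x - 3/2

g(x) = -(21/16)x^2 + (1/4)x - 3/2


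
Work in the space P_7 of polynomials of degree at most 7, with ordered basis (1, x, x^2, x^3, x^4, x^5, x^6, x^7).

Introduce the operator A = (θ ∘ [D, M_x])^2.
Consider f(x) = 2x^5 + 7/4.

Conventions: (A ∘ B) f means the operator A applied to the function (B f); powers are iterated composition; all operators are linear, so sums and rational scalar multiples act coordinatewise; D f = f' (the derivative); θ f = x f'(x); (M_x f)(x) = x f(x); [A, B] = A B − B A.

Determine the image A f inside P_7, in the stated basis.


the image equals g(x) = 50x^5

M_x f = 2x^6 + (7/4)x
D M_x f = 12x^5 + 7/4
D f = 10x^4
M_x D f = 10x^5
[D, M_x] f = 2x^5 + 7/4
θ [D, M_x] f = 10x^5
M_x (θ ∘ [D, M_x]) f = 10x^6
D M_x (θ ∘ [D, M_x]) f = 60x^5
D (θ ∘ [D, M_x]) f = 50x^4
M_x D (θ ∘ [D, M_x]) f = 50x^5
[D, M_x] (θ ∘ [D, M_x]) f = 10x^5
θ [D, M_x] (θ ∘ [D, M_x]) f = 50x^5


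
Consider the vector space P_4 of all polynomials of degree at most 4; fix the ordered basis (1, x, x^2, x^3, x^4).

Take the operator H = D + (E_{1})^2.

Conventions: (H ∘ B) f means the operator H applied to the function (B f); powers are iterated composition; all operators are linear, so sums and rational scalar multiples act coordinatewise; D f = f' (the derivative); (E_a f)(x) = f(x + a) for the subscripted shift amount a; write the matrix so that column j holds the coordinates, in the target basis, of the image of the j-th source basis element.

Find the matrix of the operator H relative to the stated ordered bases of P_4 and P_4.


image of 1: 1
image of x: x + 3
image of x^2: x^2 + 6x + 4
image of x^3: x^3 + 9x^2 + 12x + 8
image of x^4: x^4 + 12x^3 + 24x^2 + 32x + 16
each image's coordinates form column j of the matrix

the matrix is [[1, 3, 4, 8, 16]; [0, 1, 6, 12, 32]; [0, 0, 1, 9, 24]; [0, 0, 0, 1, 12]; [0, 0, 0, 0, 1]] (rows listed top to bottom)


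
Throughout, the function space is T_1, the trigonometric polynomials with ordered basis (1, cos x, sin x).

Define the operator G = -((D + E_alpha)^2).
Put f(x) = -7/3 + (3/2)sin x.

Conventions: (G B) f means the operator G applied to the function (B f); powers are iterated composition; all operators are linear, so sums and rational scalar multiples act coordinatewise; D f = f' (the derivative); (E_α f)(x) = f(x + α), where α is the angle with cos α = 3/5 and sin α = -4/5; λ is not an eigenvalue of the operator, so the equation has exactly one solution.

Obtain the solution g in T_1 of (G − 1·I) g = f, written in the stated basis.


write g with unknown coordinates in the stated basis and equate coefficients in (G − 1·I) g = f
solving from the highest basis element down gives g = 7/6 + (1/5)cos x - (11/10)sin x
check: G g = -7/6 + (1/5)cos x + (2/5)sin x
so G g − 1·g = -7/3 + (3/2)sin x = f ✓

the result is g(x) = 7/6 + (1/5)cos x - (11/10)sin x


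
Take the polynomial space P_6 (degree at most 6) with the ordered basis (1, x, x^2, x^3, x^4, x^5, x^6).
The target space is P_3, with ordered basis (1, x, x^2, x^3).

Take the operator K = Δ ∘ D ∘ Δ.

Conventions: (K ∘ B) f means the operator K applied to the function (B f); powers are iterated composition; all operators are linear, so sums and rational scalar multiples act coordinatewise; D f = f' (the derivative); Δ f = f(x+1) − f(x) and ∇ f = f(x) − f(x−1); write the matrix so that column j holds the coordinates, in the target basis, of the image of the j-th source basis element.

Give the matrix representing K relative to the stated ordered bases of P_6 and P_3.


image of 1: 0
image of x: 0
image of x^2: 0
image of x^3: 6
image of x^4: 24x + 24
image of x^5: 60x^2 + 120x + 70
image of x^6: 120x^3 + 360x^2 + 420x + 180
each image's coordinates form column j of the matrix

the matrix is [[0, 0, 0, 6, 24, 70, 180]; [0, 0, 0, 0, 24, 120, 420]; [0, 0, 0, 0, 0, 60, 360]; [0, 0, 0, 0, 0, 0, 120]] (rows listed top to bottom)


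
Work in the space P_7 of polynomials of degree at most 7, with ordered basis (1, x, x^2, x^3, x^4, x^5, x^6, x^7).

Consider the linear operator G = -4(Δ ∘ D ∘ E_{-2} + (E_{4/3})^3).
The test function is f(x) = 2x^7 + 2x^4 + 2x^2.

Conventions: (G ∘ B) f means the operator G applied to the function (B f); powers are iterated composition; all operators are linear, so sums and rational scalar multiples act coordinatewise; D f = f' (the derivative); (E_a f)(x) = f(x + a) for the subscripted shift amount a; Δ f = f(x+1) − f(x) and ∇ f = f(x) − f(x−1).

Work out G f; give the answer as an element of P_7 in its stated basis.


E_{-2} f = 2x^7 - 28x^6 + 168x^5 - 558x^4 + 1104x^3 - 1294x^2 + 824x - 216
D E_{-2} f = 14x^6 - 168x^5 + 840x^4 - 2232x^3 + 3312x^2 - 2588x + 824
Δ D E_{-2} f = 84x^5 - 630x^4 + 1960x^3 - 3126x^2 + 2532x - 822
E_{4/3} f = 2x^7 + (56/3)x^6 + (224/3)x^5 + (4534/27)x^4 + (18784/81)x^3 + (16226/81)x^2 + (75056/729)x + 54368/2187
E_{4/3} E_{4/3} f = 2x^7 + (112/3)x^6 + (896/3)x^5 + (35894/27)x^4 + (288448/81)x^3 + (465826/81)x^2 + (3788384/729)x + 4446592/2187
E_{4/3} E_{4/3} E_{4/3} f = 2x^7 + 56x^6 + 672x^5 + 4482x^4 + 17952x^3 + 43202x^2 + 57872x + 33312
(Δ ∘ D ∘ E_{-2} + (E_{4/3})^3) f = 2x^7 + 56x^6 + 756x^5 + 3852x^4 + 19912x^3 + 40076x^2 + 60404x + 32490
(-4(Δ ∘ D ∘ E_{-2} + (E_{4/3})^3)) f = -8x^7 - 224x^6 - 3024x^5 - 15408x^4 - 79648x^3 - 160304x^2 - 241616x - 129960

g(x) = -8x^7 - 224x^6 - 3024x^5 - 15408x^4 - 79648x^3 - 160304x^2 - 241616x - 129960


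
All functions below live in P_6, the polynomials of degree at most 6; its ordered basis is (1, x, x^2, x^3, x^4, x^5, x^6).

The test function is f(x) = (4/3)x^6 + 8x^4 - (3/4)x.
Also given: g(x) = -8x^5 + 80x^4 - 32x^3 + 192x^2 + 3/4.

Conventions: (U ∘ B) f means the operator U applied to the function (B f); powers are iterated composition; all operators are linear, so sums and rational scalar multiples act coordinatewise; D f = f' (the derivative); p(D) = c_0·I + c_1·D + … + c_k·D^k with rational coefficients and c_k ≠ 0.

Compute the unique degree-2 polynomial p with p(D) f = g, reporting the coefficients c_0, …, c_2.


c_0 = 0, c_1 = -1, c_2 = 2

D^0 f = (4/3)x^6 + 8x^4 - (3/4)x
D^1 f = 8x^5 + 32x^3 - 3/4
D^2 f = 40x^4 + 96x^2
matching coefficients of g against c_0 f + c_1 Df + … from the top degree down determines the c_i
solution: c_0 = 0, c_1 = -1, c_2 = 2


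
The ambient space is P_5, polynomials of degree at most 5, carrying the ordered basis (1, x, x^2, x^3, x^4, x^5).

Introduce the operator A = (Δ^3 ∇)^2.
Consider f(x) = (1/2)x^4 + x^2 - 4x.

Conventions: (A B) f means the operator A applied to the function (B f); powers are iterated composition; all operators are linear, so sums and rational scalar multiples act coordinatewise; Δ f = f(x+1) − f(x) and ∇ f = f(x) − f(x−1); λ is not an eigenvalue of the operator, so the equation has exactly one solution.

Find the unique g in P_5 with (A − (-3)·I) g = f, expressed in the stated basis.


write g with unknown coordinates in the stated basis and equate coefficients in (A − (-3)·I) g = f
solving from the highest basis element down gives g = (1/6)x^4 + (1/3)x^2 - (4/3)x
check: A g = 0
so A g − (-3)·g = (1/2)x^4 + x^2 - 4x = f ✓

g(x) = (1/6)x^4 + (1/3)x^2 - (4/3)x


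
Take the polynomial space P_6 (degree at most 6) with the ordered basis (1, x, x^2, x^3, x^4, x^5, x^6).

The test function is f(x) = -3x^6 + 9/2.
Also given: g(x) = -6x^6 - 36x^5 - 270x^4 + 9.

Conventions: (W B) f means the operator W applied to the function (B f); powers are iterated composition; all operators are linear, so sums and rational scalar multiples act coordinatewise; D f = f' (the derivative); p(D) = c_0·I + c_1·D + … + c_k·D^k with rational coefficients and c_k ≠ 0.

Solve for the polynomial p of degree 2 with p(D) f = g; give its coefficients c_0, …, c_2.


D^0 f = -3x^6 + 9/2
D^1 f = -18x^5
D^2 f = -90x^4
matching coefficients of g against c_0 f + c_1 Df + … from the top degree down determines the c_i
solution: c_0 = 2, c_1 = 2, c_2 = 3

p(D) = 2·I + 2·D + 3·D^2, i.e. c_0 = 2, c_1 = 2, c_2 = 3


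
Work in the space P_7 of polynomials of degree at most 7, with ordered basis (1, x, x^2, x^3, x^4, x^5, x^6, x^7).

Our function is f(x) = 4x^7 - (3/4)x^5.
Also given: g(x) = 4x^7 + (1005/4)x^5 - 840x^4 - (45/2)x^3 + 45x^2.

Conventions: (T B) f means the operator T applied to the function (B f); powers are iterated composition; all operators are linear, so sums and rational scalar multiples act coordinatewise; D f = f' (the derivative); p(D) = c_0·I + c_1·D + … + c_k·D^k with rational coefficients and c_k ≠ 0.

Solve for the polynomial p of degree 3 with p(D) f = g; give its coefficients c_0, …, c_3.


D^0 f = 4x^7 - (3/4)x^5
D^1 f = 28x^6 - (15/4)x^4
D^2 f = 168x^5 - 15x^3
D^3 f = 840x^4 - 45x^2
matching coefficients of g against c_0 f + c_1 Df + … from the top degree down determines the c_i
solution: c_0 = 1, c_1 = 0, c_2 = 3/2, c_3 = -1

c_0 = 1, c_1 = 0, c_2 = 3/2, c_3 = -1


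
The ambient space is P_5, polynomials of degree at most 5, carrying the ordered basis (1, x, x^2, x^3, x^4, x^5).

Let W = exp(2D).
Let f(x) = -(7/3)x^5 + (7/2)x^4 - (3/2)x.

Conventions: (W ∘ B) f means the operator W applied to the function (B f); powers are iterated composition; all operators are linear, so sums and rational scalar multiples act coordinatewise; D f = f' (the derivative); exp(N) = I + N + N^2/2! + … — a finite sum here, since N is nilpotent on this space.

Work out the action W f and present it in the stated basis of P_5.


order-1 term: -(70/3)x^4 + 28x^3 - 3
order-2 term: -(280/3)x^3 + 84x^2
order-3 term: -(560/3)x^2 + 112x
order-4 term: -(560/3)x + 56
order-5 term: -224/3
the series for exp(2D) f terminates at order 5
exp(2D) f = -(7/3)x^5 - (119/6)x^4 - (196/3)x^3 - (308/3)x^2 - (457/6)x - 65/3

the result is g(x) = -(7/3)x^5 - (119/6)x^4 - (196/3)x^3 - (308/3)x^2 - (457/6)x - 65/3


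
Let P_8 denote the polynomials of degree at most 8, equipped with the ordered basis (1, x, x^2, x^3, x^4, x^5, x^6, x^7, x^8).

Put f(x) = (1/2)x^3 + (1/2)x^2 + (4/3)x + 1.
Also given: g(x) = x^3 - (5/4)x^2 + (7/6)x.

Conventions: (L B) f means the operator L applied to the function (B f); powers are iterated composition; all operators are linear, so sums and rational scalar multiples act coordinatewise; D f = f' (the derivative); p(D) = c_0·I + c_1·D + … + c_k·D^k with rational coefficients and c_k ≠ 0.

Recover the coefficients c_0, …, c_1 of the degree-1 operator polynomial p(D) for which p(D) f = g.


D^0 f = (1/2)x^3 + (1/2)x^2 + (4/3)x + 1
D^1 f = (3/2)x^2 + x + 4/3
matching coefficients of g against c_0 f + c_1 Df + … from the top degree down determines the c_i
solution: c_0 = 2, c_1 = -3/2

p(D) = 2·I − (3/2)·D, i.e. c_0 = 2, c_1 = -3/2


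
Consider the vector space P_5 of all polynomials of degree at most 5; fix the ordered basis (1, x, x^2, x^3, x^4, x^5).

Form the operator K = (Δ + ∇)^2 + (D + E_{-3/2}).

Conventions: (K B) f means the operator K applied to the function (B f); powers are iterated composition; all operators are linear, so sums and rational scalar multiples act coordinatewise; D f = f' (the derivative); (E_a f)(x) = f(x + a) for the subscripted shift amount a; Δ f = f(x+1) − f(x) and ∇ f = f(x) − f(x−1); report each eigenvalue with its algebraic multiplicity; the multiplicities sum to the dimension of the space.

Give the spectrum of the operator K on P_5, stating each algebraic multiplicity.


λ = 1 (multiplicity 6)

image of 1: 1
image of x: x - 1/2
image of x^2: x^2 - x + 41/4
image of x^3: x^3 - (3/2)x^2 + (123/4)x - 27/8
image of x^4: x^4 - 2x^3 + (123/2)x^2 - (27/2)x + 593/16
image of x^5: x^5 - (5/2)x^4 + (205/2)x^3 - (135/4)x^2 + (2965/16)x - 243/32
the matrix is upper triangular; its diagonal is (1, 1, 1, 1, 1, 1)
for a triangular matrix the eigenvalues are the diagonal entries, with algebraic multiplicity their repetition count


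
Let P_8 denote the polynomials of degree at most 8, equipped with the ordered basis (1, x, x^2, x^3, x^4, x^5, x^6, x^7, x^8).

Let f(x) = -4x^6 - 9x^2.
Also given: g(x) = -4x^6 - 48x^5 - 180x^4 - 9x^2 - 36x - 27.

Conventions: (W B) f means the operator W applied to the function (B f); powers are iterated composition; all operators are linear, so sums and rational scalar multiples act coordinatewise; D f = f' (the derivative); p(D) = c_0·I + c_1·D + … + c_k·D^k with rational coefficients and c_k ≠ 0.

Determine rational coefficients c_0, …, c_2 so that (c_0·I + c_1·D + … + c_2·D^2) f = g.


D^0 f = -4x^6 - 9x^2
D^1 f = -24x^5 - 18x
D^2 f = -120x^4 - 18
matching coefficients of g against c_0 f + c_1 Df + … from the top degree down determines the c_i
solution: c_0 = 1, c_1 = 2, c_2 = 3/2

c_0 = 1, c_1 = 2, c_2 = 3/2


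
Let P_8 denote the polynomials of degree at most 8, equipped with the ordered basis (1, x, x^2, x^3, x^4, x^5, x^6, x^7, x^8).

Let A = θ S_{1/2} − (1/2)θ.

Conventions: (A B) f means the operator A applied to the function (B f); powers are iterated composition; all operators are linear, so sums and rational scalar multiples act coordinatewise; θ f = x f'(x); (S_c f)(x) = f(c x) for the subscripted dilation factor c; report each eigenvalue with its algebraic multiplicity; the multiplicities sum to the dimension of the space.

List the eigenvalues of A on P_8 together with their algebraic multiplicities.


λ = -127/32 (multiplicity 1), λ = -441/128 (multiplicity 1), λ = -93/32 (multiplicity 1), λ = -75/32 (multiplicity 1), λ = -7/4 (multiplicity 1), λ = -9/8 (multiplicity 1), λ = -1/2 (multiplicity 1), λ = 0 (multiplicity 2)

image of 1: 0
image of x: 0
image of x^2: -(1/2)x^2
image of x^3: -(9/8)x^3
image of x^4: -(7/4)x^4
image of x^5: -(75/32)x^5
image of x^6: -(93/32)x^6
image of x^7: -(441/128)x^7
image of x^8: -(127/32)x^8
the matrix is upper triangular; its diagonal is (0, 0, -1/2, -9/8, -7/4, -75/32, -93/32, -441/128, -127/32)
for a triangular matrix the eigenvalues are the diagonal entries, with algebraic multiplicity their repetition count


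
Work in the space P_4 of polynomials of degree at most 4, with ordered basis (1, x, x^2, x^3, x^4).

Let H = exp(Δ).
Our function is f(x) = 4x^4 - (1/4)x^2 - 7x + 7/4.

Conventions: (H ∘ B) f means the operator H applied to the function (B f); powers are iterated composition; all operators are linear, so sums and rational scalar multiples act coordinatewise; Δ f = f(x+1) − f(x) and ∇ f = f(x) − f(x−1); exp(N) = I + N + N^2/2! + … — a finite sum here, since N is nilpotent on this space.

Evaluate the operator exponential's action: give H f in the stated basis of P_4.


g(x) = 4x^4 + 16x^3 + (191/4)x^2 + (145/2)x + 217/4

order-1 term: 16x^3 + 24x^2 + (31/2)x - 13/4
order-2 term: 24x^2 + 48x + 111/4
order-3 term: 16x + 24
order-4 term: 4
the series for exp(Δ) f terminates at order 4
exp(Δ) f = 4x^4 + 16x^3 + (191/4)x^2 + (145/2)x + 217/4


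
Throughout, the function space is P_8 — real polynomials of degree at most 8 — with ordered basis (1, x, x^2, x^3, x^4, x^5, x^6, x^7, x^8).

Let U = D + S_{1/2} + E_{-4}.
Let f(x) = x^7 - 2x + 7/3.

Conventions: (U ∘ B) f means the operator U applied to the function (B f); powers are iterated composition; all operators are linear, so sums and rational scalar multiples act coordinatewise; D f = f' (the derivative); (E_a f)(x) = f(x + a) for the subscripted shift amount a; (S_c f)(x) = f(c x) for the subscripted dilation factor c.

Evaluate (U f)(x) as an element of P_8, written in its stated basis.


the image equals g(x) = (129/128)x^7 - 21x^6 + 336x^5 - 2240x^4 + 8960x^3 - 21504x^2 + 28669x - 49120/3

D f = 7x^6 - 2
S_{1/2} f = (1/128)x^7 - x + 7/3
E_{-4} f = x^7 - 28x^6 + 336x^5 - 2240x^4 + 8960x^3 - 21504x^2 + 28670x - 49121/3
(D + S_{1/2} + E_{-4}) f = (129/128)x^7 - 21x^6 + 336x^5 - 2240x^4 + 8960x^3 - 21504x^2 + 28669x - 49120/3


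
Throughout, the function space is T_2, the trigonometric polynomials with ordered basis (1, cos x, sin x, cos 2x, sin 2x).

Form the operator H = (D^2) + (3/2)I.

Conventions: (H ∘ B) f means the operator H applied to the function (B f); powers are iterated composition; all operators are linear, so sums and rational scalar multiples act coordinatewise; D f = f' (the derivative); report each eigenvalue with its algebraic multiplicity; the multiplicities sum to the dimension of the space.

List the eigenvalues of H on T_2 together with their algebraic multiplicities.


λ = -5/2 (multiplicity 2), λ = 1/2 (multiplicity 2), λ = 3/2 (multiplicity 1)

image of 1: 3/2
image of cos x: (1/2)cos x
image of sin x: (1/2)sin x
image of cos 2x: -(5/2)cos 2x
image of sin 2x: -(5/2)sin 2x
the matrix is diagonal; its diagonal is (3/2, 1/2, 1/2, -5/2, -5/2)
for a triangular matrix the eigenvalues are the diagonal entries, with algebraic multiplicity their repetition count


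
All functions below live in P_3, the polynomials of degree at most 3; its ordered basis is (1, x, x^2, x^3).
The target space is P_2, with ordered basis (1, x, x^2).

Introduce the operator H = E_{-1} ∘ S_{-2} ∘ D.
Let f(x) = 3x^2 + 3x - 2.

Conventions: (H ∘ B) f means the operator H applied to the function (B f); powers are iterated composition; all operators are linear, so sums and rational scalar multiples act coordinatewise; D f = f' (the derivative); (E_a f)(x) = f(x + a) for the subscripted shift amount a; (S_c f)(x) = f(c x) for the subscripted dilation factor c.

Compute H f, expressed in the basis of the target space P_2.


D f = 6x + 3
S_{-2} D f = -12x + 3
E_{-1} S_{-2} D f = -12x + 15

the result is g(x) = -12x + 15


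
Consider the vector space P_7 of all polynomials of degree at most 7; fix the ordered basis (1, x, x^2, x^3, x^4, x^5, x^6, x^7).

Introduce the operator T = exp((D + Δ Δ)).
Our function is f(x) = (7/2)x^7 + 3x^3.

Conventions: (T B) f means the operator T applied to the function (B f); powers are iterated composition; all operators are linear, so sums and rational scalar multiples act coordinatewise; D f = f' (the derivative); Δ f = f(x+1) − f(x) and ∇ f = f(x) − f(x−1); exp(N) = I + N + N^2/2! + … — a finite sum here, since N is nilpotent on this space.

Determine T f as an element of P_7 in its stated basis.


the result is g(x) = (7/2)x^7 + (49/2)x^6 + (441/2)x^5 + (3185/2)x^4 + (15441/2)x^3 + (53085/2)x^2 + (117801/2)x + 125329/2

order-1 term: (49/2)x^6 + 147x^5 + 735x^4 + 1715x^3 + 2214x^2 + 1537x + 459
order-2 term: (147/2)x^5 + 735x^4 + 4410x^3 + 13965x^2 + 23529x + 16237
order-3 term: (245/2)x^4 + 1470x^3 + 8820x^2 + 25725x + 30138
order-4 term: (245/2)x^3 + 1470x^2 + 7350x + 13475
order-5 term: (147/2)x^2 + 735x + 2205
order-6 term: (49/2)x + 147
order-7 term: 7/2
the series for exp((D + Δ Δ)) f terminates at order 7
exp((D + Δ Δ)) f = (7/2)x^7 + (49/2)x^6 + (441/2)x^5 + (3185/2)x^4 + (15441/2)x^3 + (53085/2)x^2 + (117801/2)x + 125329/2


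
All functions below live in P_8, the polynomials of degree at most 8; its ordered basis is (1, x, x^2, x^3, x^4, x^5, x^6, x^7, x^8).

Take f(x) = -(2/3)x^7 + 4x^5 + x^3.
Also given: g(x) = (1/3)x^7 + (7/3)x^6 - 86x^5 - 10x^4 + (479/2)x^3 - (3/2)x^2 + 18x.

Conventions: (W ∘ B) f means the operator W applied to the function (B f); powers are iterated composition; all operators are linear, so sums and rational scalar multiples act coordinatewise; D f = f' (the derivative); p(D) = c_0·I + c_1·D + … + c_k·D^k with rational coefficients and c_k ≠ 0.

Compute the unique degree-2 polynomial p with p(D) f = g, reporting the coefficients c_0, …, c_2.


c_0 = -1/2, c_1 = -1/2, c_2 = 3

D^0 f = -(2/3)x^7 + 4x^5 + x^3
D^1 f = -(14/3)x^6 + 20x^4 + 3x^2
D^2 f = -28x^5 + 80x^3 + 6x
matching coefficients of g against c_0 f + c_1 Df + … from the top degree down determines the c_i
solution: c_0 = -1/2, c_1 = -1/2, c_2 = 3


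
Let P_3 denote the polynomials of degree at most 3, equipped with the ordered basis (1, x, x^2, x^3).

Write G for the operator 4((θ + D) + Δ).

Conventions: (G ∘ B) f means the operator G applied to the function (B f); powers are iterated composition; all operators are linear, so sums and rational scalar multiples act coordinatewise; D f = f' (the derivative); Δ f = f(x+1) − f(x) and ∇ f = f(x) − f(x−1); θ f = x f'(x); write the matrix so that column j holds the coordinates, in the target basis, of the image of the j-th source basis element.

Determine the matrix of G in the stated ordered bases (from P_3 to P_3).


image of 1: 0
image of x: 4x + 8
image of x^2: 8x^2 + 16x + 4
image of x^3: 12x^3 + 24x^2 + 12x + 4
each image's coordinates form column j of the matrix

the matrix is [[0, 8, 4, 4]; [0, 4, 16, 12]; [0, 0, 8, 24]; [0, 0, 0, 12]] (rows listed top to bottom)


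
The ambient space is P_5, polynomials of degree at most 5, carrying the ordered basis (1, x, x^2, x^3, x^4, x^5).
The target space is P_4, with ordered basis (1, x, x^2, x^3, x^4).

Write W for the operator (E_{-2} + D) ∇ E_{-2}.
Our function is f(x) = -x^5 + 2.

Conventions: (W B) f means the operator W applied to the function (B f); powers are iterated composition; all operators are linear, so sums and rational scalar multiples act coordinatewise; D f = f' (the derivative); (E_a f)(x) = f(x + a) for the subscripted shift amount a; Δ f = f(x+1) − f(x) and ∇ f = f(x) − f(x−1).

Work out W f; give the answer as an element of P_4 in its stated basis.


the image equals g(x) = -5x^4 + 70x^3 - 460x^2 + 1465x - 1776

E_{-2} f = -x^5 + 10x^4 - 40x^3 + 80x^2 - 80x + 34
∇ E_{-2} f = -5x^4 + 50x^3 - 190x^2 + 325x - 211
E_{-2} (∇ E_{-2}) f = -5x^4 + 90x^3 - 610x^2 + 1845x - 2101
D (∇ E_{-2}) f = -20x^3 + 150x^2 - 380x + 325
(E_{-2} + D) (∇ E_{-2}) f = -5x^4 + 70x^3 - 460x^2 + 1465x - 1776


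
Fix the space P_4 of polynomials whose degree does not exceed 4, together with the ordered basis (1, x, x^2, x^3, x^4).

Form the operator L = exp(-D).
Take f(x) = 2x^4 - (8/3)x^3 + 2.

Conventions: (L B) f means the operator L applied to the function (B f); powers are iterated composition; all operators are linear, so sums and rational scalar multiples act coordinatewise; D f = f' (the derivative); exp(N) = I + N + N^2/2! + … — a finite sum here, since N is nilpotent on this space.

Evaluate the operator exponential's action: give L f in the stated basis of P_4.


the result is g(x) = 2x^4 - (32/3)x^3 + 20x^2 - 16x + 20/3

order-1 term: -8x^3 + 8x^2
order-2 term: 12x^2 - 8x
order-3 term: -8x + 8/3
order-4 term: 2
the series for exp(-D) f terminates at order 4
exp(-D) f = 2x^4 - (32/3)x^3 + 20x^2 - 16x + 20/3


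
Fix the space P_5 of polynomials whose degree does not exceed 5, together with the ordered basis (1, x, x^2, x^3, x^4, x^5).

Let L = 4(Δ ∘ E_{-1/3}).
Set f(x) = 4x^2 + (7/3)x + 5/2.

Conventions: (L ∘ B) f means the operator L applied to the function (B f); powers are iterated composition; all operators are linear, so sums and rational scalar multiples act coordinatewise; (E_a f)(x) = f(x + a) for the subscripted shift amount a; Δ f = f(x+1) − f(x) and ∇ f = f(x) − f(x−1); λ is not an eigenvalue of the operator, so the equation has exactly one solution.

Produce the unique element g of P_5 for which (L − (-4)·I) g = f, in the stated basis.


the image equals g(x) = x^2 - (17/12)x + 41/24

write g with unknown coordinates in the stated basis and equate coefficients in (L − (-4)·I) g = f
solving from the highest basis element down gives g = x^2 - (17/12)x + 41/24
check: L g = 8x - 13/3
so L g − (-4)·g = 4x^2 + (7/3)x + 5/2 = f ✓


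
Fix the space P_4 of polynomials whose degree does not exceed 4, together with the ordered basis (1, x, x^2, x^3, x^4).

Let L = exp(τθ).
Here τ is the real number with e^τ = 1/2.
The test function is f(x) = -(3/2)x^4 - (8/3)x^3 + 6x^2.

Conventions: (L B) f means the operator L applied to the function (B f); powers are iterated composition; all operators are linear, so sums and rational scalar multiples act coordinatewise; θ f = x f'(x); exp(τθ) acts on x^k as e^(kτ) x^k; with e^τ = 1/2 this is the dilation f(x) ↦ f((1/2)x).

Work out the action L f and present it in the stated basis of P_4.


exp(τθ) x^k = e^(kτ) x^k; with e^τ = 1/2 this sends x^k to (1/2)^k x^k
x^2 ↦ 1/4 x^2
x^3 ↦ 1/8 x^3
x^4 ↦ 1/16 x^4
applying this coordinatewise to f: exp(τθ) f = -(3/32)x^4 - (1/3)x^3 + (3/2)x^2

g(x) = -(3/32)x^4 - (1/3)x^3 + (3/2)x^2


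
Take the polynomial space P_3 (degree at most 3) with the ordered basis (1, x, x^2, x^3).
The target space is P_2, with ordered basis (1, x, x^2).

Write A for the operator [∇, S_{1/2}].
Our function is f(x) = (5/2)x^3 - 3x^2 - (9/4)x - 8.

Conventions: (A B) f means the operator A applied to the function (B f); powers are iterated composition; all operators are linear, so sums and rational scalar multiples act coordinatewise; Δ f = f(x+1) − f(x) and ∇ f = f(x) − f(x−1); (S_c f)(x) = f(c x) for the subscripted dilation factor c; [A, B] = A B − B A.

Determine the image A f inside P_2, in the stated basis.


the result is g(x) = -(15/16)x^2 + (69/16)x - 53/16

S_{1/2} f = (5/16)x^3 - (3/4)x^2 - (9/8)x - 8
∇ S_{1/2} f = (15/16)x^2 - (39/16)x - 1/16
∇ f = (15/2)x^2 - (27/2)x + 13/4
S_{1/2} ∇ f = (15/8)x^2 - (27/4)x + 13/4
[∇, S_{1/2}] f = -(15/16)x^2 + (69/16)x - 53/16


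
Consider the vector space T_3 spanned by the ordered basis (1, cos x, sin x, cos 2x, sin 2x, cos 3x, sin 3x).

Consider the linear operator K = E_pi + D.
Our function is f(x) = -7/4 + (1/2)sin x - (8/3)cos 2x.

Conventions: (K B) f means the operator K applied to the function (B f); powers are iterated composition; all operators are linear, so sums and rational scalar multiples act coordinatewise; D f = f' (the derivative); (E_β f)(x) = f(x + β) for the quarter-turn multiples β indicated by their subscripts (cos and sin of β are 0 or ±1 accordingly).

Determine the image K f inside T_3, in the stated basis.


the result is g(x) = -7/4 + (1/2)cos x - (1/2)sin x - (8/3)cos 2x + (16/3)sin 2x

E_pi f = -7/4 - (1/2)sin x - (8/3)cos 2x
D f = (1/2)cos x + (16/3)sin 2x
(E_pi + D) f = -7/4 + (1/2)cos x - (1/2)sin x - (8/3)cos 2x + (16/3)sin 2x
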